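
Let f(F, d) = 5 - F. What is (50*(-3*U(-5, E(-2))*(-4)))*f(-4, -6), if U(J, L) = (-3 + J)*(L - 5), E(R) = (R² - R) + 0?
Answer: -43200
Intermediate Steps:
E(R) = R² - R
U(J, L) = (-5 + L)*(-3 + J) (U(J, L) = (-3 + J)*(-5 + L) = (-5 + L)*(-3 + J))
(50*(-3*U(-5, E(-2))*(-4)))*f(-4, -6) = (50*(-3*(15 - 5*(-5) - (-6)*(-1 - 2) - (-10)*(-1 - 2))*(-4)))*(5 - 1*(-4)) = (50*(-3*(15 + 25 - (-6)*(-3) - (-10)*(-3))*(-4)))*(5 + 4) = (50*(-3*(15 + 25 - 3*6 - 5*6)*(-4)))*9 = (50*(-3*(15 + 25 - 18 - 30)*(-4)))*9 = (50*(-3*(-8)*(-4)))*9 = (50*(24*(-4)))*9 = (50*(-96))*9 = -4800*9 = -43200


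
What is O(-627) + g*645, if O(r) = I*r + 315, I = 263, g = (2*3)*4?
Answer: -149106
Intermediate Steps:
g = 24 (g = 6*4 = 24)
O(r) = 315 + 263*r (O(r) = 263*r + 315 = 315 + 263*r)
O(-627) + g*645 = (315 + 263*(-627)) + 24*645 = (315 - 164901) + 15480 = -164586 + 15480 = -149106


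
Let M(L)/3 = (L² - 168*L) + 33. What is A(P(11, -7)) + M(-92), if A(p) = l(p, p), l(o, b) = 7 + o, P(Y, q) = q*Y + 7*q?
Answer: 71740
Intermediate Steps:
P(Y, q) = 7*q + Y*q (P(Y, q) = Y*q + 7*q = 7*q + Y*q)
A(p) = 7 + p
M(L) = 99 - 504*L + 3*L² (M(L) = 3*((L² - 168*L) + 33) = 3*(33 + L² - 168*L) = 99 - 504*L + 3*L²)
A(P(11, -7)) + M(-92) = (7 - 7*(7 + 11)) + (99 - 504*(-92) + 3*(-92)²) = (7 - 7*18) + (99 + 46368 + 3*8464) = (7 - 126) + (99 + 46368 + 25392) = -119 + 71859 = 71740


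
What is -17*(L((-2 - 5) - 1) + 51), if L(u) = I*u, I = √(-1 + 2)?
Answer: -731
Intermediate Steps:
I = 1 (I = √1 = 1)
L(u) = u (L(u) = 1*u = u)
-17*(L((-2 - 5) - 1) + 51) = -17*(((-2 - 5) - 1) + 51) = -17*((-7 - 1) + 51) = -17*(-8 + 51) = -17*43 = -731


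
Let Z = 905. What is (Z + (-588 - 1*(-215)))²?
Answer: 283024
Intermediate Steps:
(Z + (-588 - 1*(-215)))² = (905 + (-588 - 1*(-215)))² = (905 + (-588 + 215))² = (905 - 373)² = 532² = 283024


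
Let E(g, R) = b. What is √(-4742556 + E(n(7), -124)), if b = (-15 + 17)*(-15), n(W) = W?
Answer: 3*I*√526954 ≈ 2177.7*I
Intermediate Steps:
b = -30 (b = 2*(-15) = -30)
E(g, R) = -30
√(-4742556 + E(n(7), -124)) = √(-4742556 - 30) = √(-4742586) = 3*I*√526954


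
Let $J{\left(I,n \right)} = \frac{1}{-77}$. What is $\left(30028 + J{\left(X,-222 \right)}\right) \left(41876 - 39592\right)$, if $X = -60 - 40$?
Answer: $\frac{5280962020}{77} \approx 6.8584 \cdot 10^{7}$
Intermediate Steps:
$X = -100$ ($X = -60 - 40 = -100$)
$J{\left(I,n \right)} = - \frac{1}{77}$
$\left(30028 + J{\left(X,-222 \right)}\right) \left(41876 - 39592\right) = \left(30028 - \frac{1}{77}\right) \left(41876 - 39592\right) = \frac{2312155}{77} \cdot 2284 = \frac{5280962020}{77}$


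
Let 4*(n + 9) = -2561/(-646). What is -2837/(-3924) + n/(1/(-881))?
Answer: 17887714097/2534904 ≈ 7056.6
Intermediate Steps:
n = -20695/2584 (n = -9 + (-2561/(-646))/4 = -9 + (-2561*(-1/646))/4 = -9 + (¼)*(2561/646) = -9 + 2561/2584 = -20695/2584 ≈ -8.0089)
-2837/(-3924) + n/(1/(-881)) = -2837/(-3924) - 20695/(2584*(1/(-881))) = -2837*(-1/3924) - 20695/(2584*(-1/881)) = 2837/3924 - 20695/2584*(-881) = 2837/3924 + 18232295/2584 = 17887714097/2534904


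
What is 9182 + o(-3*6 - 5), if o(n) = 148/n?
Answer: 211038/23 ≈ 9175.6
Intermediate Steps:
9182 + o(-3*6 - 5) = 9182 + 148/(-3*6 - 5) = 9182 + 148/(-18 - 5) = 9182 + 148/(-23) = 9182 + 148*(-1/23) = 9182 - 148/23 = 211038/23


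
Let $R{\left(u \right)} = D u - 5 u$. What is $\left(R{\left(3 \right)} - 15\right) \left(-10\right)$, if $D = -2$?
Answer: $360$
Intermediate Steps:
$R{\left(u \right)} = - 7 u$ ($R{\left(u \right)} = - 2 u - 5 u = - 7 u$)
$\left(R{\left(3 \right)} - 15\right) \left(-10\right) = \left(\left(-7\right) 3 - 15\right) \left(-10\right) = \left(-21 - 15\right) \left(-10\right) = \left(-36\right) \left(-10\right) = 360$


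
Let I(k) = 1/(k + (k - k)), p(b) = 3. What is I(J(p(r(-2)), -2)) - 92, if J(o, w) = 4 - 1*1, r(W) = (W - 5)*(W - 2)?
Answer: -275/3 ≈ -91.667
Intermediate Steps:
r(W) = (-5 + W)*(-2 + W)
J(o, w) = 3 (J(o, w) = 4 - 1 = 3)
I(k) = 1/k (I(k) = 1/(k + 0) = 1/k)
I(J(p(r(-2)), -2)) - 92 = 1/3 - 92 = ⅓ - 92 = -275/3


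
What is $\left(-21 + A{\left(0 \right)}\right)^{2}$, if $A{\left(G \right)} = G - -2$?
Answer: $361$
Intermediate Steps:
$A{\left(G \right)} = 2 + G$ ($A{\left(G \right)} = G + 2 = 2 + G$)
$\left(-21 + A{\left(0 \right)}\right)^{2} = \left(-21 + \left(2 + 0\right)\right)^{2} = \left(-21 + 2\right)^{2} = \left(-19\right)^{2} = 361$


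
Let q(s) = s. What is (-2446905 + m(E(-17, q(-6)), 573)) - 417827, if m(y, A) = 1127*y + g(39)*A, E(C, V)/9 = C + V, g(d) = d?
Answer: -3075674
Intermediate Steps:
E(C, V) = 9*C + 9*V (E(C, V) = 9*(C + V) = 9*C + 9*V)
m(y, A) = 39*A + 1127*y (m(y, A) = 1127*y + 39*A = 39*A + 1127*y)
(-2446905 + m(E(-17, q(-6)), 573)) - 417827 = (-2446905 + (39*573 + 1127*(9*(-17) + 9*(-6)))) - 417827 = (-2446905 + (22347 + 1127*(-153 - 54))) - 417827 = (-2446905 + (22347 + 1127*(-207))) - 417827 = (-2446905 + (22347 - 233289)) - 417827 = (-2446905 - 210942) - 417827 = -2657847 - 417827 = -3075674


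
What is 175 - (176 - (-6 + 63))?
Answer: 56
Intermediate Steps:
175 - (176 - (-6 + 63)) = 175 - (176 - 1*57) = 175 - (176 - 57) = 175 - 1*119 = 175 - 119 = 56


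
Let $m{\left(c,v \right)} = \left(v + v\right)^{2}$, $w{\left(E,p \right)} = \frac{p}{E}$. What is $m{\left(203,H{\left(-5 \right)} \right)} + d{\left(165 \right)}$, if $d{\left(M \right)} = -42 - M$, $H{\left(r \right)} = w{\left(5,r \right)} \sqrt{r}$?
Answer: $-227$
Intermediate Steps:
$H{\left(r \right)} = \frac{r^{\frac{3}{2}}}{5}$ ($H{\left(r \right)} = \frac{r}{5} \sqrt{r} = \frac{r^{\frac{3}{2}}}{5}$)
$m{\left(c,v \right)} = 4 v^{2}$ ($m{\left(c,v \right)} = \left(2 v\right)^{2} = 4 v^{2}$)
$m{\left(203,H{\left(-5 \right)} \right)} + d{\left(165 \right)} = 4 \left(\frac{\left(-5\right)^{\frac{3}{2}}}{5}\right)^{2} - 207 = 4 \left(\frac{\left(-5\right) i \sqrt{5}}{5}\right)^{2} - 207 = 4 \left(- i \sqrt{5}\right)^{2} - 207 = 4 \left(-5\right) - 207 = -20 - 207 = -227$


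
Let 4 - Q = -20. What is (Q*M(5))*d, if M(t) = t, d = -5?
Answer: -600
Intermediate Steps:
Q = 24 (Q = 4 - 1*(-20) = 4 + 20 = 24)
(Q*M(5))*d = (24*5)*(-5) = 120*(-5) = -600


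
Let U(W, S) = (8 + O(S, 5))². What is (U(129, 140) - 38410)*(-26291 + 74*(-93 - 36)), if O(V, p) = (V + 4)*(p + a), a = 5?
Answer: -73763082078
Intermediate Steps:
O(V, p) = (4 + V)*(5 + p) (O(V, p) = (V + 4)*(p + 5) = (4 + V)*(5 + p))
U(W, S) = (48 + 10*S)² (U(W, S) = (8 + (20 + 4*5 + 5*S + S*5))² = (8 + (20 + 20 + 5*S + 5*S))² = (8 + (40 + 10*S))² = (48 + 10*S)²)
(U(129, 140) - 38410)*(-26291 + 74*(-93 - 36)) = (4*(24 + 5*140)² - 38410)*(-26291 + 74*(-93 - 36)) = (4*(24 + 700)² - 38410)*(-26291 + 74*(-129)) = (4*724² - 38410)*(-26291 - 9546) = (4*524176 - 38410)*(-35837) = (2096704 - 38410)*(-35837) = 2058294*(-35837) = -73763082078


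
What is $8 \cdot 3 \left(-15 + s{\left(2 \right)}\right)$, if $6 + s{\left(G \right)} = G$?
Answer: $-456$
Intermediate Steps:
$s{\left(G \right)} = -6 + G$
$8 \cdot 3 \left(-15 + s{\left(2 \right)}\right) = 8 \cdot 3 \left(-15 + \left(-6 + 2\right)\right) = 24 \left(-15 - 4\right) = 24 \left(-19\right) = -456$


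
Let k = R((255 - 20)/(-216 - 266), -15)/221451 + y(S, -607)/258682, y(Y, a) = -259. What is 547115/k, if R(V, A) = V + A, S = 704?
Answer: -3776674226644574565/7394140267 ≈ -5.1077e+8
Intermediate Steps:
R(V, A) = A + V
k = -7394140267/6902889203631 (k = (-15 + (255 - 20)/(-216 - 266))/221451 - 259/258682 = (-15 + 235/(-482))*(1/221451) - 259*1/258682 = (-15 + 235*(-1/482))*(1/221451) - 259/258682 = (-15 - 235/482)*(1/221451) - 259/258682 = -7465/482*1/221451 - 259/258682 = -7465/106739382 - 259/258682 = -7394140267/6902889203631 ≈ -0.0010712)
547115/k = 547115/(-7394140267/6902889203631) = 547115*(-6902889203631/7394140267) = -3776674226644574565/7394140267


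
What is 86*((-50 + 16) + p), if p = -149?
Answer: -15738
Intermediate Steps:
86*((-50 + 16) + p) = 86*((-50 + 16) - 149) = 86*(-34 - 149) = 86*(-183) = -15738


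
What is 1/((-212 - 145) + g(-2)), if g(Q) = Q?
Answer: -1/359 ≈ -0.0027855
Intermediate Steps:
1/((-212 - 145) + g(-2)) = 1/((-212 - 145) - 2) = 1/(-357 - 2) = 1/(-359) = -1/359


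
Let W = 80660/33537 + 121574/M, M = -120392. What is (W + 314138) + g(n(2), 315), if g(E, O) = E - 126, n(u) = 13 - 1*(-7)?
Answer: 633968499307805/2018793252 ≈ 3.1403e+5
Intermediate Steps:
n(u) = 20 (n(u) = 13 + 7 = 20)
W = 2816795741/2018793252 (W = 80660/33537 + 121574/(-120392) = 80660*(1/33537) + 121574*(-1/120392) = 80660/33537 - 60787/60196 = 2816795741/2018793252 ≈ 1.3953)
g(E, O) = -126 + E
(W + 314138) + g(n(2), 315) = (2816795741/2018793252 + 314138) + (-126 + 20) = 634182491392517/2018793252 - 106 = 633968499307805/2018793252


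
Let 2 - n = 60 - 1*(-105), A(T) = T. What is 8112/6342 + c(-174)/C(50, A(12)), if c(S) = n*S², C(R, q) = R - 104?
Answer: 289797518/3171 ≈ 91390.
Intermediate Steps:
n = -163 (n = 2 - (60 - 1*(-105)) = 2 - (60 + 105) = 2 - 1*165 = 2 - 165 = -163)
C(R, q) = -104 + R
c(S) = -163*S²
8112/6342 + c(-174)/C(50, A(12)) = 8112/6342 + (-163*(-174)²)/(-104 + 50) = 8112*(1/6342) - 163*30276/(-54) = 1352/1057 - 4934988*(-1/54) = 1352/1057 + 274166/3 = 289797518/3171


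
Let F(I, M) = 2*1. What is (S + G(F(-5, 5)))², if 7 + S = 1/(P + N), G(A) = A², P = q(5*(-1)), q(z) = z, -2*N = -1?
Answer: 841/81 ≈ 10.383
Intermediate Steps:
F(I, M) = 2
N = ½ (N = -½*(-1) = ½ ≈ 0.50000)
P = -5 (P = 5*(-1) = -5)
S = -65/9 (S = -7 + 1/(-5 + ½) = -7 + 1/(-9/2) = -7 - 2/9 = -65/9 ≈ -7.2222)
(S + G(F(-5, 5)))² = (-65/9 + 2²)² = (-65/9 + 4)² = (-29/9)² = 841/81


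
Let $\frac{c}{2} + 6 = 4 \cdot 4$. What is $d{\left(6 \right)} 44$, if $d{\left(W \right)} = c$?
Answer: $880$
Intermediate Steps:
$c = 20$ ($c = -12 + 2 \cdot 4 \cdot 4 = -12 + 2 \cdot 16 = -12 + 32 = 20$)
$d{\left(W \right)} = 20$
$d{\left(6 \right)} 44 = 20 \cdot 44 = 880$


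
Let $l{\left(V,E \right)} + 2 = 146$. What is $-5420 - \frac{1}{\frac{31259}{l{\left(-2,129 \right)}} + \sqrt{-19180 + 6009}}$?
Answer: $\frac{4 \left(- 195120 \sqrt{13171} + 42355981 i\right)}{- 31259 i + 144 \sqrt{13171}} \approx -5420.0 + 0.0019035 i$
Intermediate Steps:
$l{\left(V,E \right)} = 144$ ($l{\left(V,E \right)} = -2 + 146 = 144$)
$-5420 - \frac{1}{\frac{31259}{l{\left(-2,129 \right)}} + \sqrt{-19180 + 6009}} = -5420 - \frac{1}{\frac{31259}{144} + \sqrt{-19180 + 6009}} = -5420 - \frac{1}{31259 \cdot \frac{1}{144} + \sqrt{-13171}} = -5420 - \frac{1}{\frac{31259}{144} + i \sqrt{13171}}$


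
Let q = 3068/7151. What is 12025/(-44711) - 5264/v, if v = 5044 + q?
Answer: -264603056763/201605878279 ≈ -1.3125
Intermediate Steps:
q = 3068/7151 (q = 3068*(1/7151) = 3068/7151 ≈ 0.42903)
v = 36072712/7151 (v = 5044 + 3068/7151 = 36072712/7151 ≈ 5044.4)
12025/(-44711) - 5264/v = 12025/(-44711) - 5264/36072712/7151 = 12025*(-1/44711) - 5264*7151/36072712 = -12025/44711 - 4705358/4509089 = -264603056763/201605878279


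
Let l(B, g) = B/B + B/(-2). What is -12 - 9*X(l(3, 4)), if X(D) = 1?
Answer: -21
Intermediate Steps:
l(B, g) = 1 - B/2 (l(B, g) = 1 + B*(-½) = 1 - B/2)
-12 - 9*X(l(3, 4)) = -12 - 9*1 = -12 - 9 = -21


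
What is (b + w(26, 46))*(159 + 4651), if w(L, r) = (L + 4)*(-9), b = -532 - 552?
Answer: -6512740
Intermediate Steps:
b = -1084
w(L, r) = -36 - 9*L (w(L, r) = (4 + L)*(-9) = -36 - 9*L)
(b + w(26, 46))*(159 + 4651) = (-1084 + (-36 - 9*26))*(159 + 4651) = (-1084 + (-36 - 234))*4810 = (-1084 - 270)*4810 = -1354*4810 = -6512740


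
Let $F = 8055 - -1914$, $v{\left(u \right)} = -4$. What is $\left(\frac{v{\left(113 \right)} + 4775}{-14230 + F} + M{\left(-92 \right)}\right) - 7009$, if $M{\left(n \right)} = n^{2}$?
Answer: $\frac{6194984}{4261} \approx 1453.9$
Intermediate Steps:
$F = 9969$ ($F = 8055 + \left(-813 + 2727\right) = 8055 + 1914 = 9969$)
$\left(\frac{v{\left(113 \right)} + 4775}{-14230 + F} + M{\left(-92 \right)}\right) - 7009 = \left(\frac{-4 + 4775}{-14230 + 9969} + \left(-92\right)^{2}\right) - 7009 = \left(\frac{4771}{-4261} + 8464\right) - 7009 = \left(4771 \left(- \frac{1}{4261}\right) + 8464\right) - 7009 = \left(- \frac{4771}{4261} + 8464\right) - 7009 = \frac{36060333}{4261} - 7009 = \frac{6194984}{4261}$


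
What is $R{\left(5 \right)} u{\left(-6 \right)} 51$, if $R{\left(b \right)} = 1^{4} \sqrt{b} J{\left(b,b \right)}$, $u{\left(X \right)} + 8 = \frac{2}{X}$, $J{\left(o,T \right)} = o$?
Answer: $- 2125 \sqrt{5} \approx -4751.6$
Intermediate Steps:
$u{\left(X \right)} = -8 + \frac{2}{X}$
$R{\left(b \right)} = b^{\frac{3}{2}}$ ($R{\left(b \right)} = 1^{4} \sqrt{b} b = 1 \sqrt{b} b = \sqrt{b} b = b^{\frac{3}{2}}$)
$R{\left(5 \right)} u{\left(-6 \right)} 51 = 5^{\frac{3}{2}} \left(-8 + \frac{2}{-6}\right) 51 = 5 \sqrt{5} \left(-8 + 2 \left(- \frac{1}{6}\right)\right) 51 = 5 \sqrt{5} \left(-8 - \frac{1}{3}\right) 51 = 5 \sqrt{5} \left(- \frac{25}{3}\right) 51 = - \frac{125 \sqrt{5}}{3} \cdot 51 = - 2125 \sqrt{5}$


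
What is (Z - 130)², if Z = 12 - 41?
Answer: 25281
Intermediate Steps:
Z = -29
(Z - 130)² = (-29 - 130)² = (-159)² = 25281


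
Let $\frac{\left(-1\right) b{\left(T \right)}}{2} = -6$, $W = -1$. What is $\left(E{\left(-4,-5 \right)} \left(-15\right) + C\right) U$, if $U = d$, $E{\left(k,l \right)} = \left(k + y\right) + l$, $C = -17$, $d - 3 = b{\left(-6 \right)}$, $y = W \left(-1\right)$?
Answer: $1545$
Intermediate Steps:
$b{\left(T \right)} = 12$ ($b{\left(T \right)} = \left(-2\right) \left(-6\right) = 12$)
$y = 1$ ($y = \left(-1\right) \left(-1\right) = 1$)
$d = 15$ ($d = 3 + 12 = 15$)
$E{\left(k,l \right)} = 1 + k + l$ ($E{\left(k,l \right)} = \left(k + 1\right) + l = \left(1 + k\right) + l = 1 + k + l$)
$U = 15$
$\left(E{\left(-4,-5 \right)} \left(-15\right) + C\right) U = \left(\left(1 - 4 - 5\right) \left(-15\right) - 17\right) 15 = \left(\left(-8\right) \left(-15\right) - 17\right) 15 = \left(120 - 17\right) 15 = 103 \cdot 15 = 1545$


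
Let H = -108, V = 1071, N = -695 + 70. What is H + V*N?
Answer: -669483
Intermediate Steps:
N = -625
H + V*N = -108 + 1071*(-625) = -108 - 669375 = -669483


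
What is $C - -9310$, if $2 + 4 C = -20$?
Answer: $\frac{18609}{2} \approx 9304.5$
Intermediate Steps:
$C = - \frac{11}{2}$ ($C = - \frac{1}{2} + \frac{1}{4} \left(-20\right) = - \frac{1}{2} - 5 = - \frac{11}{2} \approx -5.5$)
$C - -9310 = - \frac{11}{2} - -9310 = - \frac{11}{2} + 9310 = \frac{18609}{2}$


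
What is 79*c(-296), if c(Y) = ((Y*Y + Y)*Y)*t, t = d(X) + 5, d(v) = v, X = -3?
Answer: -4083781760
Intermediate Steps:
t = 2 (t = -3 + 5 = 2)
c(Y) = 2*Y*(Y + Y**2) (c(Y) = ((Y*Y + Y)*Y)*2 = ((Y**2 + Y)*Y)*2 = ((Y + Y**2)*Y)*2 = (Y*(Y + Y**2))*2 = 2*Y*(Y + Y**2))
79*c(-296) = 79*(2*(-296)**2*(1 - 296)) = 79*(2*87616*(-295)) = 79*(-51693440) = -4083781760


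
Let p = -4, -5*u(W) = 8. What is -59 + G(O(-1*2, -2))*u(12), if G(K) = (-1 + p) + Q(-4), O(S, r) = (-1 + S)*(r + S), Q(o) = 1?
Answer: -263/5 ≈ -52.600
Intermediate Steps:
u(W) = -8/5 (u(W) = -1/5*8 = -8/5)
O(S, r) = (-1 + S)*(S + r)
G(K) = -4 (G(K) = (-1 - 4) + 1 = -5 + 1 = -4)
-59 + G(O(-1*2, -2))*u(12) = -59 - 4*(-8/5) = -59 + 32/5 = -263/5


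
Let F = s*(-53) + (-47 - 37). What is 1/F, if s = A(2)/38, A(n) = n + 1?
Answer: -38/3351 ≈ -0.011340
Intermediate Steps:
A(n) = 1 + n
s = 3/38 (s = (1 + 2)/38 = 3*(1/38) = 3/38 ≈ 0.078947)
F = -3351/38 (F = (3/38)*(-53) + (-47 - 37) = -159/38 - 84 = -3351/38 ≈ -88.184)
1/F = 1/(-3351/38) = -38/3351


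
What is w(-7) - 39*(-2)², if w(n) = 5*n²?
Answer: 89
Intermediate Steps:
w(-7) - 39*(-2)² = 5*(-7)² - 39*(-2)² = 5*49 - 39*4 = 245 - 156 = 89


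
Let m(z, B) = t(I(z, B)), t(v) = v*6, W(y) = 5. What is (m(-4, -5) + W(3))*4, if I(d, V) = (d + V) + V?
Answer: -316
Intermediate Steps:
I(d, V) = d + 2*V (I(d, V) = (V + d) + V = d + 2*V)
t(v) = 6*v
m(z, B) = 6*z + 12*B (m(z, B) = 6*(z + 2*B) = 6*z + 12*B)
(m(-4, -5) + W(3))*4 = ((6*(-4) + 12*(-5)) + 5)*4 = ((-24 - 60) + 5)*4 = (-84 + 5)*4 = -79*4 = -316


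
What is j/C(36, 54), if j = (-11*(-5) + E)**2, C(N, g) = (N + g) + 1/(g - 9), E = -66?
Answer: 5445/4051 ≈ 1.3441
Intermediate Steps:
C(N, g) = N + g + 1/(-9 + g) (C(N, g) = (N + g) + 1/(-9 + g) = N + g + 1/(-9 + g))
j = 121 (j = (-11*(-5) - 66)**2 = (55 - 66)**2 = (-11)**2 = 121)
j/C(36, 54) = 121/(((1 + 54**2 - 9*36 - 9*54 + 36*54)/(-9 + 54))) = 121/(((1 + 2916 - 324 - 486 + 1944)/45)) = 121/(((1/45)*4051)) = 121/(4051/45) = 121*(45/4051) = 5445/4051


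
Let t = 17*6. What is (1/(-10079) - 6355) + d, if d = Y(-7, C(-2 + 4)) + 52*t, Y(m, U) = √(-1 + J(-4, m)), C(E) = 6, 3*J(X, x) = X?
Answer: -10593030/10079 + I*√21/3 ≈ -1051.0 + 1.5275*I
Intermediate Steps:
t = 102
J(X, x) = X/3
Y(m, U) = I*√21/3 (Y(m, U) = √(-1 + (⅓)*(-4)) = √(-1 - 4/3) = √(-7/3) = I*√21/3)
d = 5304 + I*√21/3 (d = I*√21/3 + 52*102 = I*√21/3 + 5304 = 5304 + I*√21/3 ≈ 5304.0 + 1.5275*I)
(1/(-10079) - 6355) + d = (1/(-10079) - 6355) + (5304 + I*√21/3) = (-1/10079 - 6355) + (5304 + I*√21/3) = -64052046/10079 + (5304 + I*√21/3) = -10593030/10079 + I*√21/3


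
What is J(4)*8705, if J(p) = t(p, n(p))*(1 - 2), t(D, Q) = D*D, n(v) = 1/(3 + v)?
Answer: -139280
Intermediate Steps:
t(D, Q) = D²
J(p) = -p² (J(p) = p²*(1 - 2) = p²*(-1) = -p²)
J(4)*8705 = -1*4²*8705 = -1*16*8705 = -16*8705 = -139280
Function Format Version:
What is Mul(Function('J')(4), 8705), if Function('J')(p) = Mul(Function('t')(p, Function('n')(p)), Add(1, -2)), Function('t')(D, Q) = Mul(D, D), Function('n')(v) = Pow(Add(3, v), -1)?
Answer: -139280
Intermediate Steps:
Function('t')(D, Q) = Pow(D, 2)
Function('J')(p) = Mul(-1, Pow(p, 2)) (Function('J')(p) = Mul(Pow(p, 2), Add(1, -2)) = Mul(Pow(p, 2), -1) = Mul(-1, Pow(p, 2)))
Mul(Function('J')(4), 8705) = Mul(Mul(-1, Pow(4, 2)), 8705) = Mul(Mul(-1, 16), 8705) = Mul(-16, 8705) = -139280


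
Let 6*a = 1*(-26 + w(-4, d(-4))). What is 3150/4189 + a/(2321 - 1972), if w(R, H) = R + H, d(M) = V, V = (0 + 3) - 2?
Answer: 6474619/8771766 ≈ 0.73812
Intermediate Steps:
V = 1 (V = 3 - 2 = 1)
d(M) = 1
w(R, H) = H + R
a = -29/6 (a = (1*(-26 + (1 - 4)))/6 = (1*(-26 - 3))/6 = (1*(-29))/6 = (⅙)*(-29) = -29/6 ≈ -4.8333)
3150/4189 + a/(2321 - 1972) = 3150/4189 - 29/(6*(2321 - 1972)) = 3150*(1/4189) - 29/6/349 = 3150/4189 - 29/6*1/349 = 3150/4189 - 29/2094 = 6474619/8771766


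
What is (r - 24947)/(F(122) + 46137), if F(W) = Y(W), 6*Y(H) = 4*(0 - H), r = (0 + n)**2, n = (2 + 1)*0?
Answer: -74841/138167 ≈ -0.54167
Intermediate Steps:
n = 0 (n = 3*0 = 0)
r = 0 (r = (0 + 0)**2 = 0**2 = 0)
Y(H) = -2*H/3 (Y(H) = (4*(0 - H))/6 = (4*(-H))/6 = (-4*H)/6 = -2*H/3)
F(W) = -2*W/3
(r - 24947)/(F(122) + 46137) = (0 - 24947)/(-2/3*122 + 46137) = -24947/(-244/3 + 46137) = -24947/138167/3 = -24947*3/138167 = -74841/138167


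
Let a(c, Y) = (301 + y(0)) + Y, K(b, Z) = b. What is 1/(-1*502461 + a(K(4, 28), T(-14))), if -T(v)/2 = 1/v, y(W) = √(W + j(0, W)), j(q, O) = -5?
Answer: -24605833/12356061584406 - 49*I*√5/12356061584406 ≈ -1.9914e-6 - 8.8675e-12*I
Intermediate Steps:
y(W) = √(-5 + W) (y(W) = √(W - 5) = √(-5 + W))
T(v) = -2/v
a(c, Y) = 301 + Y + I*√5 (a(c, Y) = (301 + √(-5 + 0)) + Y = (301 + √(-5)) + Y = (301 + I*√5) + Y = 301 + Y + I*√5)
1/(-1*502461 + a(K(4, 28), T(-14))) = 1/(-1*502461 + (301 - 2/(-14) + I*√5)) = 1/(-502461 + (301 - 2*(-1/14) + I*√5)) = 1/(-502461 + (301 + ⅐ + I*√5)) = 1/(-502461 + (2108/7 + I*√5)) = 1/(-3515119/7 + I*√5)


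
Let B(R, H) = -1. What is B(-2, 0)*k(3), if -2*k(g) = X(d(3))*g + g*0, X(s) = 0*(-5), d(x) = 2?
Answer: 0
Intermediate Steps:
X(s) = 0
k(g) = 0 (k(g) = -(0*g + g*0)/2 = -(0 + 0)/2 = -1/2*0 = 0)
B(-2, 0)*k(3) = -1*0 = 0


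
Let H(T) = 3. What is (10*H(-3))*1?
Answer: 30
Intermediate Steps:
(10*H(-3))*1 = (10*3)*1 = 30*1 = 30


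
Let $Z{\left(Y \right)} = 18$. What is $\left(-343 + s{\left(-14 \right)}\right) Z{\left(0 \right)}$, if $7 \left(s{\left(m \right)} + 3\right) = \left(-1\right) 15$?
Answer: $- \frac{43866}{7} \approx -6266.6$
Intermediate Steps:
$s{\left(m \right)} = - \frac{36}{7}$ ($s{\left(m \right)} = -3 + \frac{\left(-1\right) 15}{7} = -3 + \frac{1}{7} \left(-15\right) = -3 - \frac{15}{7} = - \frac{36}{7}$)
$\left(-343 + s{\left(-14 \right)}\right) Z{\left(0 \right)} = \left(-343 - \frac{36}{7}\right) 18 = \left(- \frac{2437}{7}\right) 18 = - \frac{43866}{7}$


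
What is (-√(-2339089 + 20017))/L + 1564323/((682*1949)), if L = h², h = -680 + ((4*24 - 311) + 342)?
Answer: 1564323/1329218 - 4*I*√2958/43687 ≈ 1.1769 - 0.0049797*I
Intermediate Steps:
h = -553 (h = -680 + ((96 - 311) + 342) = -680 + (-215 + 342) = -680 + 127 = -553)
L = 305809 (L = (-553)² = 305809)
(-√(-2339089 + 20017))/L + 1564323/((682*1949)) = -√(-2339089 + 20017)/305809 + 1564323/((682*1949)) = -√(-2319072)*(1/305809) + 1564323/1329218 = -28*I*√2958*(1/305809) + 1564323*(1/1329218) = -28*I*√2958*(1/305809) + 1564323/1329218 = -4*I*√2958/43687 + 1564323/1329218 = 1564323/1329218 - 4*I*√2958/43687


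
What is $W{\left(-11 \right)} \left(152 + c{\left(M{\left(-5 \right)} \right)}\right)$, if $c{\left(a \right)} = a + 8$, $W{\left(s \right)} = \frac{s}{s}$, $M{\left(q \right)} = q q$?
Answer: $185$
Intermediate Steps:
$M{\left(q \right)} = q^{2}$
$W{\left(s \right)} = 1$
$c{\left(a \right)} = 8 + a$
$W{\left(-11 \right)} \left(152 + c{\left(M{\left(-5 \right)} \right)}\right) = 1 \left(152 + \left(8 + \left(-5\right)^{2}\right)\right) = 1 \left(152 + \left(8 + 25\right)\right) = 1 \left(152 + 33\right) = 1 \cdot 185 = 185$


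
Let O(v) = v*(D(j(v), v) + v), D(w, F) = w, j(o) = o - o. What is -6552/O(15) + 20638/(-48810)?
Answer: -3604963/122025 ≈ -29.543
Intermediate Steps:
j(o) = 0
O(v) = v**2 (O(v) = v*(0 + v) = v*v = v**2)
-6552/O(15) + 20638/(-48810) = -6552/(15**2) + 20638/(-48810) = -6552/225 + 20638*(-1/48810) = -6552*1/225 - 10319/24405 = -728/25 - 10319/24405 = -3604963/122025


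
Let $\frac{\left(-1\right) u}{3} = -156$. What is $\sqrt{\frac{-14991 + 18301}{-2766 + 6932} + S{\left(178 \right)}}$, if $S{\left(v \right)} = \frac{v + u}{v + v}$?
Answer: $\frac{\sqrt{358686396826}}{370774} \approx 1.6153$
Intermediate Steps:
$u = 468$ ($u = \left(-3\right) \left(-156\right) = 468$)
$S{\left(v \right)} = \frac{468 + v}{2 v}$ ($S{\left(v \right)} = \frac{v + 468}{v + v} = \frac{468 + v}{2 v}$)
$\sqrt{\frac{-14991 + 18301}{-2766 + 6932} + S{\left(178 \right)}} = \sqrt{\frac{-14991 + 18301}{-2766 + 6932} + \frac{468 + 178}{2 \cdot 178}} = \sqrt{\frac{3310}{4166} + \frac{1}{2} \cdot \frac{1}{178} \cdot 646} = \sqrt{3310 \cdot \frac{1}{4166} + \frac{323}{178}} = \sqrt{\frac{1655}{2083} + \frac{323}{178}} = \sqrt{\frac{967399}{370774}} = \frac{\sqrt{358686396826}}{370774}$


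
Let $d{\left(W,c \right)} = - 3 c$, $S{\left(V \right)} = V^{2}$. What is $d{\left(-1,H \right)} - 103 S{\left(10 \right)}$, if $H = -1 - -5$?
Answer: $-10312$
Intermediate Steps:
$H = 4$ ($H = -1 + 5 = 4$)
$d{\left(-1,H \right)} - 103 S{\left(10 \right)} = \left(-3\right) 4 - 103 \cdot 10^{2} = -12 - 10300 = -10312$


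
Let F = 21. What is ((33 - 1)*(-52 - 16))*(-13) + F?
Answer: 28309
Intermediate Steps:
((33 - 1)*(-52 - 16))*(-13) + F = ((33 - 1)*(-52 - 16))*(-13) + 21 = (32*(-68))*(-13) + 21 = -2176*(-13) + 21 = 28288 + 21 = 28309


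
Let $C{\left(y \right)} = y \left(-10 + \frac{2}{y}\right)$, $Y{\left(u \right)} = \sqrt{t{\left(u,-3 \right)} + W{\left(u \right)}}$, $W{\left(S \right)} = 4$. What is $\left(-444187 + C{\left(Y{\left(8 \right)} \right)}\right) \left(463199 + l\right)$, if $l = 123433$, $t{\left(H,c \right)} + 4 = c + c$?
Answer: $-260573134920 - 5866320 i \sqrt{6} \approx -2.6057 \cdot 10^{11} - 1.4369 \cdot 10^{7} i$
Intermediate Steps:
$t{\left(H,c \right)} = -4 + 2 c$ ($t{\left(H,c \right)} = -4 + \left(c + c\right) = -4 + 2 c$)
$Y{\left(u \right)} = i \sqrt{6}$ ($Y{\left(u \right)} = \sqrt{\left(-4 + 2 \left(-3\right)\right) + 4} = \sqrt{\left(-4 - 6\right) + 4} = \sqrt{-10 + 4} = \sqrt{-6} = i \sqrt{6}$)
$\left(-444187 + C{\left(Y{\left(8 \right)} \right)}\right) \left(463199 + l\right) = \left(-444187 + \left(2 - 10 i \sqrt{6}\right)\right) \left(463199 + 123433\right) = \left(-444187 + \left(2 - 10 i \sqrt{6}\right)\right) 586632 = \left(-444185 - 10 i \sqrt{6}\right) 586632 = -260573134920 - 5866320 i \sqrt{6}$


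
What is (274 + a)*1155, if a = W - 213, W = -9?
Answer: 60060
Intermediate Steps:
a = -222 (a = -9 - 213 = -222)
(274 + a)*1155 = (274 - 222)*1155 = 52*1155 = 60060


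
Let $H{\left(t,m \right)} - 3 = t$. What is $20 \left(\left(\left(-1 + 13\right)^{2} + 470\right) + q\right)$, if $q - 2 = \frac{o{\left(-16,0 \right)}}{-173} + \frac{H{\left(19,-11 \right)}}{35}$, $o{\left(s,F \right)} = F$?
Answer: $\frac{86328}{7} \approx 12333.0$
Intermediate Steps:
$H{\left(t,m \right)} = 3 + t$
$q = \frac{92}{35}$ ($q = 2 + \left(\frac{0}{-173} + \frac{3 + 19}{35}\right) = 2 + \left(0 \left(- \frac{1}{173}\right) + 22 \cdot \frac{1}{35}\right) = 2 + \left(0 + \frac{22}{35}\right) = 2 + \frac{22}{35} = \frac{92}{35} \approx 2.6286$)
$20 \left(\left(\left(-1 + 13\right)^{2} + 470\right) + q\right) = 20 \left(\left(\left(-1 + 13\right)^{2} + 470\right) + \frac{92}{35}\right) = 20 \left(\left(12^{2} + 470\right) + \frac{92}{35}\right) = 20 \left(\left(144 + 470\right) + \frac{92}{35}\right) = 20 \left(614 + \frac{92}{35}\right) = 20 \cdot \frac{21582}{35} = \frac{86328}{7}$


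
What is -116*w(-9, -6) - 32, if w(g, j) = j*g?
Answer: -6296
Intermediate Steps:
w(g, j) = g*j
-116*w(-9, -6) - 32 = -(-1044)*(-6) - 32 = -116*54 - 32 = -6264 - 32 = -6296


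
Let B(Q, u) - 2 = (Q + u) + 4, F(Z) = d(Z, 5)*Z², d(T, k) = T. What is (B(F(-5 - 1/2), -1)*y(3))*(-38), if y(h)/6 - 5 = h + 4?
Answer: 441522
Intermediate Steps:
y(h) = 54 + 6*h (y(h) = 30 + 6*(h + 4) = 30 + 6*(4 + h) = 30 + (24 + 6*h) = 54 + 6*h)
F(Z) = Z³ (F(Z) = Z*Z² = Z³)
B(Q, u) = 6 + Q + u (B(Q, u) = 2 + ((Q + u) + 4) = 2 + (4 + Q + u) = 6 + Q + u)
(B(F(-5 - 1/2), -1)*y(3))*(-38) = ((6 + (-5 - 1/2)³ - 1)*(54 + 6*3))*(-38) = ((6 + (-5 - 1*½)³ - 1)*(54 + 18))*(-38) = ((6 + (-5 - ½)³ - 1)*72)*(-38) = ((6 + (-11/2)³ - 1)*72)*(-38) = ((6 - 1331/8 - 1)*72)*(-38) = -1291/8*72*(-38) = -11619*(-38) = 441522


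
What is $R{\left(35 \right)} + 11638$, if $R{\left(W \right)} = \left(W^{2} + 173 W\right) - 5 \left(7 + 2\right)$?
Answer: $18873$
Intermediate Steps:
$R{\left(W \right)} = -45 + W^{2} + 173 W$ ($R{\left(W \right)} = \left(W^{2} + 173 W\right) - 45 = -45 + W^{2} + 173 W$)
$R{\left(35 \right)} + 11638 = \left(-45 + 35^{2} + 173 \cdot 35\right) + 11638 = \left(-45 + 1225 + 6055\right) + 11638 = 7235 + 11638 = 18873$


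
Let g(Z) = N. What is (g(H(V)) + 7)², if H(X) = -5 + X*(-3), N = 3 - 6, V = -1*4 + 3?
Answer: 16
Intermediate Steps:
V = -1 (V = -4 + 3 = -1)
N = -3
H(X) = -5 - 3*X
g(Z) = -3
(g(H(V)) + 7)² = (-3 + 7)² = 4² = 16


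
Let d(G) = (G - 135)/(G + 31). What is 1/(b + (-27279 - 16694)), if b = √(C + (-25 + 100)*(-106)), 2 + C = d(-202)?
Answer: -7519383/330651188114 - 3*I*√25829645/330651188114 ≈ -2.2741e-5 - 4.6112e-8*I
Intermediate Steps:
d(G) = (-135 + G)/(31 + G)
C = -5/171 (C = -2 + (-135 - 202)/(31 - 202) = -2 - 337/(-171) = -2 - 1/171*(-337) = -2 + 337/171 = -5/171 ≈ -0.029240)
b = I*√25829645/57 (b = √(-5/171 + (-25 + 100)*(-106)) = √(-5/171 + 75*(-106)) = √(-5/171 - 7950) = √(-1359455/171) = I*√25829645/57 ≈ 89.163*I)
1/(b + (-27279 - 16694)) = 1/(I*√25829645/57 + (-27279 - 16694)) = 1/(I*√25829645/57 - 43973) = 1/(-43973 + I*√25829645/57)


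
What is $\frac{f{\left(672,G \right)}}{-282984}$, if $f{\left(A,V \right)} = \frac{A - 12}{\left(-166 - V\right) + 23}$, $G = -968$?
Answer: $- \frac{1}{353730} \approx -2.827 \cdot 10^{-6}$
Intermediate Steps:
$f{\left(A,V \right)} = \frac{-12 + A}{-143 - V}$
$\frac{f{\left(672,G \right)}}{-282984} = \frac{\frac{1}{143 - 968} \left(12 - 672\right)}{-282984} = \frac{12 - 672}{-825} \left(- \frac{1}{282984}\right) = \left(- \frac{1}{825}\right) \left(-660\right) \left(- \frac{1}{282984}\right) = \frac{4}{5} \left(- \frac{1}{282984}\right) = - \frac{1}{353730}$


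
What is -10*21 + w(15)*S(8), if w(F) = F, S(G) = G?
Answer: -90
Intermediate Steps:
-10*21 + w(15)*S(8) = -10*21 + 15*8 = -210 + 120 = -90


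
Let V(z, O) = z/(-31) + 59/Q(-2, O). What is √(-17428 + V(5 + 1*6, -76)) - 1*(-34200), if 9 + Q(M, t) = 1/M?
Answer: 34200 + I*√6048416851/589 ≈ 34200.0 + 132.04*I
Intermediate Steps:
Q(M, t) = -9 + 1/M
V(z, O) = -118/19 - z/31 (V(z, O) = z/(-31) + 59/(-9 + 1/(-2)) = z*(-1/31) + 59/(-9 - ½) = -z/31 + 59/(-19/2) = -z/31 + 59*(-2/19) = -z/31 - 118/19 = -118/19 - z/31)
√(-17428 + V(5 + 1*6, -76)) - 1*(-34200) = √(-17428 + (-118/19 - (5 + 1*6)/31)) - 1*(-34200) = √(-17428 + (-118/19 - (5 + 6)/31)) + 34200 = √(-17428 + (-118/19 - 1/31*11)) + 34200 = √(-17428 + (-118/19 - 11/31)) + 34200 = √(-17428 - 3867/589) + 34200 = √(-10268959/589) + 34200 = I*√6048416851/589 + 34200 = 34200 + I*√6048416851/589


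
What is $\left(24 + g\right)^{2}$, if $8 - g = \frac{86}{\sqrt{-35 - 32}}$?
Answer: $\frac{61212}{67} + \frac{5504 i \sqrt{67}}{67} \approx 913.61 + 672.42 i$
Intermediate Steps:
$g = 8 + \frac{86 i \sqrt{67}}{67}$ ($g = 8 - \frac{86}{\sqrt{-35 - 32}} = 8 - \frac{86}{\sqrt{-67}} = 8 - \frac{86}{i \sqrt{67}} = 8 - 86 \left(- \frac{i \sqrt{67}}{67}\right) = 8 - - \frac{86 i \sqrt{67}}{67} = 8 + \frac{86 i \sqrt{67}}{67} \approx 8.0 + 10.507 i$)
$\left(24 + g\right)^{2} = \left(24 + \left(8 + \frac{86 i \sqrt{67}}{67}\right)\right)^{2} = \left(32 + \frac{86 i \sqrt{67}}{67}\right)^{2}$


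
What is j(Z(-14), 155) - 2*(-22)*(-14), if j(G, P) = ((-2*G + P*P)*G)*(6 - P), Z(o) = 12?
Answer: -42914404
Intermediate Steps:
j(G, P) = G*(6 - P)*(P² - 2*G) (j(G, P) = ((-2*G + P²)*G)*(6 - P) = ((P² - 2*G)*G)*(6 - P) = (G*(P² - 2*G))*(6 - P) = G*(6 - P)*(P² - 2*G))
j(Z(-14), 155) - 2*(-22)*(-14) = 12*(-1*155³ - 12*12 + 6*155² + 2*12*155) - 2*(-22)*(-14) = 12*(-1*3723875 - 144 + 6*24025 + 3720) - (-44)*(-14) = 12*(-3723875 - 144 + 144150 + 3720) - 1*616 = 12*(-3576149) - 616 = -42913788 - 616 = -42914404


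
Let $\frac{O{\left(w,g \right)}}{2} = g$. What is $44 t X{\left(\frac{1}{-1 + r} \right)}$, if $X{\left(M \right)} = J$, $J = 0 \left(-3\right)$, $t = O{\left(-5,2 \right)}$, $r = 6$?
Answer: $0$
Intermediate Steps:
$O{\left(w,g \right)} = 2 g$
$t = 4$ ($t = 2 \cdot 2 = 4$)
$J = 0$
$X{\left(M \right)} = 0$
$44 t X{\left(\frac{1}{-1 + r} \right)} = 44 \cdot 4 \cdot 0 = 176 \cdot 0 = 0$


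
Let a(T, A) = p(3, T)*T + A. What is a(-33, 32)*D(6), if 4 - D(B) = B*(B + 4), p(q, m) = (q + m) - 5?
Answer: -66472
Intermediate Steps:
p(q, m) = -5 + m + q (p(q, m) = (m + q) - 5 = -5 + m + q)
a(T, A) = A + T*(-2 + T) (a(T, A) = (-5 + T + 3)*T + A = (-2 + T)*T + A = T*(-2 + T) + A = A + T*(-2 + T))
D(B) = 4 - B*(4 + B) (D(B) = 4 - B*(B + 4) = 4 - B*(4 + B))
a(-33, 32)*D(6) = (32 - 33*(-2 - 33))*(4 - 1*6² - 4*6) = (32 - 33*(-35))*(4 - 1*36 - 24) = (32 + 1155)*(4 - 36 - 24) = 1187*(-56) = -66472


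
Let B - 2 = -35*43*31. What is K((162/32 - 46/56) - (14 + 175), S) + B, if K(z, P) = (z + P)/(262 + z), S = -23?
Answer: -403618372/8651 ≈ -46656.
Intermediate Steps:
B = -46653 (B = 2 - 35*43*31 = 2 - 1505*31 = 2 - 46655 = -46653)
K(z, P) = (P + z)/(262 + z)
K((162/32 - 46/56) - (14 + 175), S) + B = (-23 + ((162/32 - 46/56) - (14 + 175)))/(262 + ((162/32 - 46/56) - (14 + 175))) - 46653 = (-23 + ((162*(1/32) - 46*1/56) - 1*189))/(262 + ((162*(1/32) - 46*1/56) - 1*189)) - 46653 = (-23 + ((81/16 - 23/28) - 189))/(262 + ((81/16 - 23/28) - 189)) - 46653 = (-23 + (475/112 - 189))/(262 + (475/112 - 189)) - 46653 = (-23 - 20693/112)/(262 - 20693/112) - 46653 = -23269/112/(8651/112) - 46653 = (112/8651)*(-23269/112) - 46653 = -23269/8651 - 46653 = -403618372/8651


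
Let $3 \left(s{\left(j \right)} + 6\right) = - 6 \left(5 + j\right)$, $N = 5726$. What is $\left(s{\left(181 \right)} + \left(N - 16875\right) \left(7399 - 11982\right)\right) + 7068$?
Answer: $51102557$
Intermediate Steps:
$s{\left(j \right)} = -16 - 2 j$ ($s{\left(j \right)} = -6 + \frac{\left(-6\right) \left(5 + j\right)}{3} = -6 + \frac{-30 - 6 j}{3} = -6 - \left(10 + 2 j\right) = -16 - 2 j$)
$\left(s{\left(181 \right)} + \left(N - 16875\right) \left(7399 - 11982\right)\right) + 7068 = \left(\left(-16 - 362\right) + \left(5726 - 16875\right) \left(7399 - 11982\right)\right) + 7068 = \left(\left(-16 - 362\right) - -51095867\right) + 7068 = \left(-378 + 51095867\right) + 7068 = 51095489 + 7068 = 51102557$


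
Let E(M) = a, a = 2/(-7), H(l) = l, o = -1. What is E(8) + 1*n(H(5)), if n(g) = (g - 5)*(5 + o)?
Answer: -2/7 ≈ -0.28571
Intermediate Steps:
n(g) = -20 + 4*g (n(g) = (g - 5)*(5 - 1) = (-5 + g)*4 = -20 + 4*g)
a = -2/7 (a = 2*(-⅐) = -2/7 ≈ -0.28571)
E(M) = -2/7
E(8) + 1*n(H(5)) = -2/7 + 1*(-20 + 4*5) = -2/7 + 1*(-20 + 20) = -2/7 + 1*0 = -2/7 + 0 = -2/7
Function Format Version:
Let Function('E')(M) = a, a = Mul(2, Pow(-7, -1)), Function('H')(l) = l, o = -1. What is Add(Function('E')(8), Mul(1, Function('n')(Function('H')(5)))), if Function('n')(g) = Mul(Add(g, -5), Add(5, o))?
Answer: Rational(-2, 7) ≈ -0.28571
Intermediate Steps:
Function('n')(g) = Add(-20, Mul(4, g)) (Function('n')(g) = Mul(Add(g, -5), Add(5, -1)) = Mul(Add(-5, g), 4) = Add(-20, Mul(4, g)))
a = Rational(-2, 7) (a = Mul(2, Rational(-1, 7)) = Rational(-2, 7) ≈ -0.28571)
Function('E')(M) = Rational(-2, 7)
Add(Function('E')(8), Mul(1, Function('n')(Function('H')(5)))) = Add(Rational(-2, 7), Mul(1, Add(-20, Mul(4, 5)))) = Add(Rational(-2, 7), Mul(1, Add(-20, 20))) = Add(Rational(-2, 7), Mul(1, 0)) = Add(Rational(-2, 7), 0) = Rational(-2, 7)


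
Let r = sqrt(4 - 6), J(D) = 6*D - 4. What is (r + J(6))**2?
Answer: (32 + I*sqrt(2))**2 ≈ 1022.0 + 90.51*I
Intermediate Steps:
J(D) = -4 + 6*D
r = I*sqrt(2) (r = sqrt(-2) = I*sqrt(2) ≈ 1.4142*I)
(r + J(6))**2 = (I*sqrt(2) + (-4 + 6*6))**2 = (I*sqrt(2) + (-4 + 36))**2 = (I*sqrt(2) + 32)**2 = (32 + I*sqrt(2))**2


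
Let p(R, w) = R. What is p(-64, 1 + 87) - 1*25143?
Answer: -25207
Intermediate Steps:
p(-64, 1 + 87) - 1*25143 = -64 - 1*25143 = -64 - 25143 = -25207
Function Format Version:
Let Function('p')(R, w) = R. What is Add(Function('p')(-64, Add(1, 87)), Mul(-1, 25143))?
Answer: -25207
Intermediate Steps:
Add(Function('p')(-64, Add(1, 87)), Mul(-1, 25143)) = Add(-64, Mul(-1, 25143)) = Add(-64, -25143) = -25207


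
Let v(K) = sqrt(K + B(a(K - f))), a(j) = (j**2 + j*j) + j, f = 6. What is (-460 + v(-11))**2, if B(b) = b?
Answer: 212150 - 4600*sqrt(22) ≈ 1.9057e+5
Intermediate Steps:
a(j) = j + 2*j**2 (a(j) = (j**2 + j**2) + j = 2*j**2 + j = j + 2*j**2)
v(K) = sqrt(K + (-11 + 2*K)*(-6 + K)) (v(K) = sqrt(K + (K - 1*6)*(1 + 2*(K - 1*6))) = sqrt(K + (K - 6)*(1 + 2*(K - 6))) = sqrt(K + (-6 + K)*(1 + 2*(-6 + K))) = sqrt(K + (-6 + K)*(1 + (-12 + 2*K))) = sqrt(K + (-6 + K)*(-11 + 2*K)) = sqrt(K + (-11 + 2*K)*(-6 + K)))
(-460 + v(-11))**2 = (-460 + sqrt(-11 + (-11 + 2*(-11))*(-6 - 11)))**2 = (-460 + sqrt(-11 + (-11 - 22)*(-17)))**2 = (-460 + sqrt(-11 - 33*(-17)))**2 = (-460 + sqrt(-11 + 561))**2 = (-460 + sqrt(550))**2 = (-460 + 5*sqrt(22))**2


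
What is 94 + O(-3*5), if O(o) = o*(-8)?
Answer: 214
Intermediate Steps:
O(o) = -8*o
94 + O(-3*5) = 94 - (-24)*5 = 94 - 8*(-15) = 94 + 120 = 214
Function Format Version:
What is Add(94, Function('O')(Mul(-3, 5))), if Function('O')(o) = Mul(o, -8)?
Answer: 214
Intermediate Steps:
Function('O')(o) = Mul(-8, o)
Add(94, Function('O')(Mul(-3, 5))) = Add(94, Mul(-8, Mul(-3, 5))) = Add(94, Mul(-8, -15)) = Add(94, 120) = 214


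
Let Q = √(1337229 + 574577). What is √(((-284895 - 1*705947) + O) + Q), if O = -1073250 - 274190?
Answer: √(-2338282 + 23*√3614) ≈ 1528.7*I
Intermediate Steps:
O = -1347440
Q = 23*√3614 (Q = √1911806 = 23*√3614 ≈ 1382.7)
√(((-284895 - 1*705947) + O) + Q) = √(((-284895 - 1*705947) - 1347440) + 23*√3614) = √(((-284895 - 705947) - 1347440) + 23*√3614) = √((-990842 - 1347440) + 23*√3614) = √(-2338282 + 23*√3614)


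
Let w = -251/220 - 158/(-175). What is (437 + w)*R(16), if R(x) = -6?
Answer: -10089201/3850 ≈ -2620.6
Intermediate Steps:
w = -1833/7700 (w = -251*1/220 - 158*(-1/175) = -251/220 + 158/175 = -1833/7700 ≈ -0.23805)
(437 + w)*R(16) = (437 - 1833/7700)*(-6) = (3363067/7700)*(-6) = -10089201/3850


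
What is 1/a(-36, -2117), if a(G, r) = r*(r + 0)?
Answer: 1/4481689 ≈ 2.2313e-7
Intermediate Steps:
a(G, r) = r**2 (a(G, r) = r*r = r**2)
1/a(-36, -2117) = 1/((-2117)**2) = 1/4481689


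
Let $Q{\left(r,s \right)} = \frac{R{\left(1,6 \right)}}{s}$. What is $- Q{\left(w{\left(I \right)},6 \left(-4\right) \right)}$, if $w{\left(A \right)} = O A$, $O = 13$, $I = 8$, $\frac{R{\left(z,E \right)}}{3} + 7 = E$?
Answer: $- \frac{1}{8} \approx -0.125$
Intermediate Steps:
$R{\left(z,E \right)} = -21 + 3 E$
$w{\left(A \right)} = 13 A$
$Q{\left(r,s \right)} = - \frac{3}{s}$ ($Q{\left(r,s \right)} = \frac{-21 + 3 \cdot 6}{s} = \frac{-21 + 18}{s} = - \frac{3}{s}$)
$- Q{\left(w{\left(I \right)},6 \left(-4\right) \right)} = - \frac{-3}{6 \left(-4\right)} = - \frac{-3}{-24} = - \frac{\left(-3\right) \left(-1\right)}{24} = \left(-1\right) \frac{1}{8} = - \frac{1}{8}$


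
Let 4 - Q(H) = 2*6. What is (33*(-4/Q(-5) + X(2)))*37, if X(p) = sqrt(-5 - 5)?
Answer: 1221/2 + 1221*I*sqrt(10) ≈ 610.5 + 3861.1*I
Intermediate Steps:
Q(H) = -8 (Q(H) = 4 - 2*6 = 4 - 1*12 = 4 - 12 = -8)
X(p) = I*sqrt(10) (X(p) = sqrt(-10) = I*sqrt(10))
(33*(-4/Q(-5) + X(2)))*37 = (33*(-4/(-8) + I*sqrt(10)))*37 = (33*(-4*(-1/8) + I*sqrt(10)))*37 = (33*(1/2 + I*sqrt(10)))*37 = (33/2 + 33*I*sqrt(10))*37 = 1221/2 + 1221*I*sqrt(10)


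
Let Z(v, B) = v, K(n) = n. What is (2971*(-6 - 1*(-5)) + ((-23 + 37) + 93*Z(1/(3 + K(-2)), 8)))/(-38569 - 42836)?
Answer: 2864/81405 ≈ 0.035182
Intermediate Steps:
(2971*(-6 - 1*(-5)) + ((-23 + 37) + 93*Z(1/(3 + K(-2)), 8)))/(-38569 - 42836) = (2971*(-6 - 1*(-5)) + ((-23 + 37) + 93/(3 - 2)))/(-38569 - 42836) = (2971*(-6 + 5) + (14 + 93/1))/(-81405) = (2971*(-1) + (14 + 93*1))*(-1/81405) = (-2971 + (14 + 93))*(-1/81405) = (-2971 + 107)*(-1/81405) = -2864*(-1/81405) = 2864/81405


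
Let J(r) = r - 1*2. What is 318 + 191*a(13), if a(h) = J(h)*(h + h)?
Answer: 54944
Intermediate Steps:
J(r) = -2 + r (J(r) = r - 2 = -2 + r)
a(h) = 2*h*(-2 + h) (a(h) = (-2 + h)*(h + h) = (-2 + h)*(2*h) = 2*h*(-2 + h))
318 + 191*a(13) = 318 + 191*(2*13*(-2 + 13)) = 318 + 191*(2*13*11) = 318 + 191*286 = 318 + 54626 = 54944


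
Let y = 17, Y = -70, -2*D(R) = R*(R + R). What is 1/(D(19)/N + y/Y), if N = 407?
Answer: -28490/32189 ≈ -0.88509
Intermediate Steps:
D(R) = -R² (D(R) = -R*(R + R)/2 = -R*2*R/2 = -R²)
1/(D(19)/N + y/Y) = 1/(-1*19²/407 + 17/(-70)) = 1/(-1*361*(1/407) + 17*(-1/70)) = 1/(-361*1/407 - 17/70) = 1/(-361/407 - 17/70) = 1/(-32189/28490) = -28490/32189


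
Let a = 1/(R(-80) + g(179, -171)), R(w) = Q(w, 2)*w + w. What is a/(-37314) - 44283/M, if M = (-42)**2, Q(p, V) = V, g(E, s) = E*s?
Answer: -404556690199/16115394204 ≈ -25.104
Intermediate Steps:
R(w) = 3*w (R(w) = 2*w + w = 3*w)
M = 1764
a = -1/30849 (a = 1/(3*(-80) + 179*(-171)) = 1/(-240 - 30609) = 1/(-30849) = -1/30849 ≈ -3.2416e-5)
a/(-37314) - 44283/M = -1/30849/(-37314) - 44283/1764 = -1/30849*(-1/37314) - 44283*1/1764 = 1/1151099586 - 14761/588 = -404556690199/16115394204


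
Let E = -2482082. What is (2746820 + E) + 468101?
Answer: 732839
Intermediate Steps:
(2746820 + E) + 468101 = (2746820 - 2482082) + 468101 = 264738 + 468101 = 732839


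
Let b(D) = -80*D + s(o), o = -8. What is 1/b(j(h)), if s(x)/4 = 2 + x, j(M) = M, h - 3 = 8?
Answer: -1/904 ≈ -0.0011062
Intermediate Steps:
h = 11 (h = 3 + 8 = 11)
s(x) = 8 + 4*x (s(x) = 4*(2 + x) = 8 + 4*x)
b(D) = -24 - 80*D (b(D) = -80*D + (8 + 4*(-8)) = -80*D + (8 - 32) = -80*D - 24 = -24 - 80*D)
1/b(j(h)) = 1/(-24 - 80*11) = 1/(-24 - 880) = 1/(-904) = -1/904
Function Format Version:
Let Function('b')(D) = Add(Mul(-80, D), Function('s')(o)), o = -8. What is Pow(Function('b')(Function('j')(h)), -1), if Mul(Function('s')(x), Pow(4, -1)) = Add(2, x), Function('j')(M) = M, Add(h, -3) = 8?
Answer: Rational(-1, 904) ≈ -0.0011062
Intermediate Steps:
h = 11 (h = Add(3, 8) = 11)
Function('s')(x) = Add(8, Mul(4, x)) (Function('s')(x) = Mul(4, Add(2, x)) = Add(8, Mul(4, x)))
Function('b')(D) = Add(-24, Mul(-80, D)) (Function('b')(D) = Add(Mul(-80, D), Add(8, Mul(4, -8))) = Add(Mul(-80, D), Add(8, -32)) = Add(Mul(-80, D), -24) = Add(-24, Mul(-80, D)))
Pow(Function('b')(Function('j')(h)), -1) = Pow(Add(-24, Mul(-80, 11)), -1) = Pow(Add(-24, -880), -1) = Pow(-904, -1) = Rational(-1, 904)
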